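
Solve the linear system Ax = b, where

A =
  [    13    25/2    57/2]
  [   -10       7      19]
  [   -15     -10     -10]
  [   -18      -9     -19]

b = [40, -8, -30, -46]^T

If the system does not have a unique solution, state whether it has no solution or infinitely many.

Row-reduce:
R1 ← R1 / (13).
R2 ← R2 + 10·R1.
R3 ← R3 + 15·R1.
R4 ← R4 + 18·R1.
R2 ← R2 / (216/13).
R1 ← R1 − 25/26·R2.
R3 ← R3 − 115/26·R2.
R4 ← R4 − 108/13·R2.
R3 ← R3 / (1295/108).
R1 ← R1 + 19/108·R3.
R2 ← R2 − 133/54·R3.
Row 4 reduces to 0 = -2, a contradiction. The system is inconsistent.

no solution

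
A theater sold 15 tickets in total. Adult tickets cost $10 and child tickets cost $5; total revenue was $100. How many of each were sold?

adult tickets: 5, child tickets: 10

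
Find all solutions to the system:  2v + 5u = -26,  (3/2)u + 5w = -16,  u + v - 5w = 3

infinitely many solutions

Row-reduce:
R1 ← R1 / (5).
R2 ← R2 − 3/2·R1.
R3 ← R3 − 1·R1.
R2 ← R2 / (-3/5).
R1 ← R1 − 2/5·R2.
R3 ← R3 − 3/5·R2.
Rank is 2 with 3 unknowns, leaving w free.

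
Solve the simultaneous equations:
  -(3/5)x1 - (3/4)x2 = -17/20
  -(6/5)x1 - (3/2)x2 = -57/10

Row-reduce:
R1 ← R1 / (-3/5).
R2 ← R2 + 6/5·R1.
Row 2 reduces to 0 = -4, a contradiction. The system is inconsistent.

no solution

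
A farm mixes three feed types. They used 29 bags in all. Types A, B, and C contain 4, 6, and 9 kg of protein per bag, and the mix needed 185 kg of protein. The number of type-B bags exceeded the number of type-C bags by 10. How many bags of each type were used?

Let a = type-A bags, b = type-B bags, c = type-C bags.
  b + a + c = 29
  4a + 6b + 9c = 185
  b - c = 10
Row-reduce the augmented matrix:
R2 ← R2 − 4·R1.
R2 ← R2 / (2).
R1 ← R1 − 1·R2.
R3 ← R3 − 1·R2.
R3 ← R3 / (-7/2).
R1 ← R1 + 3/2·R3.
R2 ← R2 − 5/2·R3.
Reading off the reduced rows gives a = 5, b = 17, c = 7.

type-A bags: 5, type-B bags: 17, type-C bags: 7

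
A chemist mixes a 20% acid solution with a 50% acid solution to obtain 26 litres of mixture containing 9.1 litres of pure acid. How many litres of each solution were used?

Let a = litres of solution A, b = litres of solution B.
  a + b = 26
  (1/5)a + (1/2)b = 91/10
Row-reduce the augmented matrix:
R2 ← R2 − 1/5·R1.
R2 ← R2 / (3/10).
R1 ← R1 − 1·R2.
Reading off the reduced rows gives a = 13, b = 13.

litres of solution A: 13, litres of solution B: 13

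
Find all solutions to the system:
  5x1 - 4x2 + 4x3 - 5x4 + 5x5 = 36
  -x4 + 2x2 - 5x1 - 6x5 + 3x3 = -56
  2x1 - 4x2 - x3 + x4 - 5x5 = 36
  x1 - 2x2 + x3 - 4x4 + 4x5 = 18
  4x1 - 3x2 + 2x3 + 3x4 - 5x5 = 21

Row-reduce the augmented matrix:
R1 ← R1 / (5).
R2 ← R2 + 5·R1.
R3 ← R3 − 2·R1.
R4 ← R4 − 1·R1.
R5 ← R5 − 4·R1.
R2 ← R2 / (-2).
R1 ← R1 + 4/5·R2.
R3 ← R3 + 12/5·R2.
R4 ← R4 + 6/5·R2.
R5 ← R5 − 1/5·R2.
R3 ← R3 / (-11).
R1 ← R1 + 2·R3.
R2 ← R2 + 7/2·R3.
R4 ← R4 + 4·R3.
R5 ← R5 + 1/2·R3.
R4 ← R4 / (-171/55).
R1 ← R1 + 5/11·R4.
R2 ← R2 + 27/110·R4.
R3 ← R3 + 51/55·R4.
R5 ← R5 − 653/110·R4.
R5 ← R5 / (353/171).
R1 ← R1 − 277/171·R5.
R2 ← R2 − 36/19·R5.
R3 ← R3 + 67/57·R5.
R4 ← R4 + 314/171·R5.
Reading off the reduced rows gives x1 = 6, x2 = -5, x3 = -6, x4 = -2, x5 = 0.

x1 = 6, x2 = -5, x3 = -6, x4 = -2, x5 = 0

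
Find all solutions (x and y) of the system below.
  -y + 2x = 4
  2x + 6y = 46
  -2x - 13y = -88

x = 5, y = 6

Row-reduce the augmented matrix:
R1 ← R1 / (2).
R2 ← R2 − 2·R1.
R3 ← R3 + 2·R1.
R2 ← R2 / (7).
R1 ← R1 + 1/2·R2.
R3 ← R3 + 14·R2.
R3 reduces to 0 = 0, so the extra equation is consistent.
Reading off the reduced rows gives x = 5, y = 6.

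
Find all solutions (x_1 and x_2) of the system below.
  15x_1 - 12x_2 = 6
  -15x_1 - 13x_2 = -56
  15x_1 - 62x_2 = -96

no solution

Row-reduce:
R1 ← R1 / (15).
R2 ← R2 + 15·R1.
R3 ← R3 − 15·R1.
R2 ← R2 / (-25).
R1 ← R1 + 4/5·R2.
R3 ← R3 + 50·R2.
Row 3 reduces to 0 = -2, a contradiction. The system is inconsistent.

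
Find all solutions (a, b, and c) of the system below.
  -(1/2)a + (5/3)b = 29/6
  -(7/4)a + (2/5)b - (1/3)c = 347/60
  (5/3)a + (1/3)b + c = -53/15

Row-reduce the augmented matrix:
R1 ← R1 / (-1/2).
R2 ← R2 + 7/4·R1.
R3 ← R3 − 5/3·R1.
R2 ← R2 / (-163/30).
R1 ← R1 + 10/3·R2.
R3 ← R3 − 53/9·R2.
R3 ← R3 / (937/1467).
R1 ← R1 − 100/489·R3.
R2 ← R2 − 10/163·R3.
Reading off the reduced rows gives a = -3, b = 2, c = 4/5.

a = -3, b = 2, c = 4/5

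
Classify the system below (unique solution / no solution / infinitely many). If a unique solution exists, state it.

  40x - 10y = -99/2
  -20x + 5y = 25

Row-reduce:
R1 ← R1 / (40).
R2 ← R2 + 20·R1.
Row 2 reduces to 0 = 1/4, a contradiction. The system is inconsistent.

no solution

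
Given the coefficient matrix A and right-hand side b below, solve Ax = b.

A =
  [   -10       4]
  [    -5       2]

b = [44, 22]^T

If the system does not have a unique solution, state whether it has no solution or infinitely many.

Row-reduce:
R1 ← R1 / (-10).
R2 ← R2 + 5·R1.
Rank is 1 with 2 unknowns, leaving x_2 free.

infinitely many solutions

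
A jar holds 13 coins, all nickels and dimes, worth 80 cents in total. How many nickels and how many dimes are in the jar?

nickels: 10, dimes: 3

Let n = nickels, d = dimes.
  n + d = 13
  5n + 10d = 80
From equation 1: n = 13 − d.
Substitute into equation 2 and solve: d = 3.
Then n = 10.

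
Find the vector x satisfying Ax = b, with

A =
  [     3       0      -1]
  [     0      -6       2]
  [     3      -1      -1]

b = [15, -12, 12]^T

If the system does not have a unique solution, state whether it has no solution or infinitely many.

x_1 = 6, x_2 = 3, x_3 = 3

Row-reduce the augmented matrix:
R1 ← R1 / (3).
R3 ← R3 − 3·R1.
R2 ← R2 / (-6).
R3 ← R3 + 1·R2.
R3 ← R3 / (-1/3).
R1 ← R1 + 1/3·R3.
R2 ← R2 + 1/3·R3.
Reading off the reduced rows gives x_1 = 6, x_2 = 3, x_3 = 3.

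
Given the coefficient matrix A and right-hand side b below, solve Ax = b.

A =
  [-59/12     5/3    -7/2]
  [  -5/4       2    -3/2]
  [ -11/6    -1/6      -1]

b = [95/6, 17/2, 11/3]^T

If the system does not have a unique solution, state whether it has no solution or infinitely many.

Row-reduce:
R1 ← R1 / (-59/12).
R2 ← R2 + 5/4·R1.
R3 ← R3 + 11/6·R1.
R2 ← R2 / (93/59).
R1 ← R1 + 20/59·R2.
R3 ← R3 + 93/118·R2.
Rank is 2 with 3 unknowns, leaving x_3 free.

infinitely many solutions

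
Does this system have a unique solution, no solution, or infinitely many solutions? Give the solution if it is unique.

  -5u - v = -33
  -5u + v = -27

From equation 1: v = 33 − 5·u.
Substitute into equation 2 and solve: u = 6.
Then v = 3.

u = 6, v = 3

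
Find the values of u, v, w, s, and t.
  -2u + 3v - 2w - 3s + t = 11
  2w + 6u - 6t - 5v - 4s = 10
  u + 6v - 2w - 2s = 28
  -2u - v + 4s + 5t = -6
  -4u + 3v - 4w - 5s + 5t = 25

Row-reduce the augmented matrix:
R1 ← R1 / (-2).
R2 ← R2 − 6·R1.
R3 ← R3 − 1·R1.
R4 ← R4 + 2·R1.
R5 ← R5 + 4·R1.
R2 ← R2 / (4).
R1 ← R1 + 3/2·R2.
R3 ← R3 − 15/2·R2.
R4 ← R4 + 4·R2.
R5 ← R5 + 3·R2.
R3 ← R3 / (9/2).
R1 ← R1 + 1/2·R3.
R2 ← R2 + 1·R3.
R4 ← R4 + 2·R3.
R5 ← R5 + 3·R3.
R4 ← R4 / (59/18).
R1 ← R1 + 19/18·R4.
R2 ← R2 − 25/18·R4.
R3 ← R3 − 167/36·R4.
R5 ← R5 − 31/6·R4.
R5 ← R5 / (-61/59).
R1 ← R1 − 15/59·R5.
R2 ← R2 + 57/59·R5.
R3 ← R3 + 461/118·R5.
R4 ← R4 − 67/59·R5.
Reading off the reduced rows gives u = 6, v = 2, w = -2, s = -3, t = 4.

u = 6, v = 2, w = -2, s = -3, t = 4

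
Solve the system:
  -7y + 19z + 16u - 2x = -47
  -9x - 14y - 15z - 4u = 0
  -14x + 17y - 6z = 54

Row-reduce:
R1 ← R1 / (-2).
R2 ← R2 + 9·R1.
R3 ← R3 + 14·R1.
R2 ← R2 / (35/2).
R1 ← R1 − 7/2·R2.
R3 ← R3 − 66·R2.
R3 ← R3 / (8401/35).
R1 ← R1 − 53/5·R3.
R2 ← R2 + 201/35·R3.
Rank is 3 with 4 unknowns, leaving u free.

infinitely many solutions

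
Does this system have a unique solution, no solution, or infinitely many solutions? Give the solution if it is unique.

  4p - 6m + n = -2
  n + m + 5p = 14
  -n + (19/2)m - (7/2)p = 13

Row-reduce:
R1 ← R1 / (-6).
R2 ← R2 − 1·R1.
R3 ← R3 − 19/2·R1.
R2 ← R2 / (7/6).
R1 ← R1 + 1/6·R2.
R3 ← R3 − 7/12·R2.
Row 3 reduces to 0 = 3, a contradiction. The system is inconsistent.

no solution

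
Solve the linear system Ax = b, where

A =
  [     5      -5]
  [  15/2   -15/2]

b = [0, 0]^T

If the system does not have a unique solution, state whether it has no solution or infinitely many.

Row-reduce:
R1 ← R1 / (5).
R2 ← R2 − 15/2·R1.
Rank is 1 with 2 unknowns, leaving x_2 free.

infinitely many solutions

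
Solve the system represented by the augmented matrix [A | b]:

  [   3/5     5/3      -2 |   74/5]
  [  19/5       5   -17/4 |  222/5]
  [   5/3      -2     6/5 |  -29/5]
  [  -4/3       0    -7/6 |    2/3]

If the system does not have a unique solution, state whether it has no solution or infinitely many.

no solution

Row-reduce:
R1 ← R1 / (3/5).
R2 ← R2 − 19/5·R1.
R3 ← R3 − 5/3·R1.
R4 ← R4 + 4/3·R1.
R2 ← R2 / (-50/9).
R1 ← R1 − 25/9·R2.
R3 ← R3 + 179/27·R2.
R4 ← R4 − 100/27·R2.
R3 ← R3 / (-1973/600).
R1 ← R1 − 7/8·R3.
R2 ← R2 + 303/200·R3.
Row 4 reduces to 0 = 2/3, a contradiction. The system is inconsistent.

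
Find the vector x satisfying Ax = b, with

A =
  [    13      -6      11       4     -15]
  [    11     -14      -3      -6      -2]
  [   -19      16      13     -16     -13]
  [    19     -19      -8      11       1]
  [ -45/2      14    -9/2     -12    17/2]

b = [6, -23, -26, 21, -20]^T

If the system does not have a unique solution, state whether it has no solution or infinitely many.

no solution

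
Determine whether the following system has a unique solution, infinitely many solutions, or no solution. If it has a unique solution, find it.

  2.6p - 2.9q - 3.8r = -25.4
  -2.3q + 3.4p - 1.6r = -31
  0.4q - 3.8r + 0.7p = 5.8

Row-reduce the augmented matrix:
R1 ← R1 / (13/5).
R2 ← R2 − 17/5·R1.
R3 ← R3 − 7/10·R1.
R2 ← R2 / (97/65).
R1 ← R1 + 29/26·R2.
R3 ← R3 − 307/260·R2.
R3 ← R3 / (-10559/1940).
R1 ← R1 − 205/194·R3.
R2 ← R2 − 219/97·R3.
Reading off the reduced rows gives p = -6, q = 6, r = -2.

p = -6, q = 6, r = -2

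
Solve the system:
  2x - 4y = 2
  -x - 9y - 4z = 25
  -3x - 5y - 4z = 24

no solution

Row-reduce:
R1 ← R1 / (2).
R2 ← R2 + 1·R1.
R3 ← R3 + 3·R1.
R2 ← R2 / (-11).
R1 ← R1 + 2·R2.
R3 ← R3 + 11·R2.
Row 3 reduces to 0 = 1, a contradiction. The system is inconsistent.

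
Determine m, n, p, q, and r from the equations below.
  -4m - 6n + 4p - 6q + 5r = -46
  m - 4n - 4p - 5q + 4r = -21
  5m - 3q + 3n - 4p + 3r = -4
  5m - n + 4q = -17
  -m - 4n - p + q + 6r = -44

Row-reduce the augmented matrix:
R1 ← R1 / (-4).
R2 ← R2 − 1·R1.
R3 ← R3 − 5·R1.
R4 ← R4 − 5·R1.
R5 ← R5 + 1·R1.
R2 ← R2 / (-11/2).
R1 ← R1 − 3/2·R2.
R3 ← R3 + 9/2·R2.
R4 ← R4 + 17/2·R2.
R5 ← R5 + 5/2·R2.
R3 ← R3 / (38/11).
R1 ← R1 + 20/11·R3.
R2 ← R2 − 6/11·R3.
R4 ← R4 − 106/11·R3.
R5 ← R5 + 7/11·R3.
R4 ← R4 / (21).
R1 ← R1 + 3·R4.
R2 ← R2 − 2·R4.
R3 ← R3 + 3/2·R4.
R5 ← R5 − 9/2·R4.
R5 ← R5 / (3531/532).
R1 ← R1 − 73/133·R5.
R2 ← R2 + 97/399·R5.
R3 ← R3 − 167/532·R5.
R4 ← R4 + 298/399·R5.
Reading off the reduced rows gives m = -2, n = 3, p = -3, q = -1, r = -6.

m = -2, n = 3, p = -3, q = -1, r = -6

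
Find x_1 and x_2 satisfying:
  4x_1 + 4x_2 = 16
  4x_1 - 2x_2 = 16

Row-reduce the augmented matrix:
R1 ← R1 / (4).
R2 ← R2 − 4·R1.
R2 ← R2 / (-6).
R1 ← R1 − 1·R2.
Reading off the reduced rows gives x_1 = 4, x_2 = 0.

x_1 = 4, x_2 = 0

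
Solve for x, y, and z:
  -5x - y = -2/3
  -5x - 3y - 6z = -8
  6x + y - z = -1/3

Row-reduce the augmented matrix:
R1 ← R1 / (-5).
R2 ← R2 + 5·R1.
R3 ← R3 − 6·R1.
R2 ← R2 / (-2).
R1 ← R1 − 1/5·R2.
R3 ← R3 + 1/5·R2.
R3 ← R3 / (-2/5).
R1 ← R1 + 3/5·R3.
R2 ← R2 − 3·R3.
Reading off the reduced rows gives x = 0, y = 2/3, z = 1.

x = 0, y = 2/3, z = 1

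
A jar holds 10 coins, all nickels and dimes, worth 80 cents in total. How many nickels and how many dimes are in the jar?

Let n = nickels, d = dimes.
  n + d = 10
  5n + 10d = 80
Row-reduce the augmented matrix:
R2 ← R2 − 5·R1.
R2 ← R2 / (5).
R1 ← R1 − 1·R2.
Reading off the reduced rows gives n = 4, d = 6.

nickels: 4, dimes: 6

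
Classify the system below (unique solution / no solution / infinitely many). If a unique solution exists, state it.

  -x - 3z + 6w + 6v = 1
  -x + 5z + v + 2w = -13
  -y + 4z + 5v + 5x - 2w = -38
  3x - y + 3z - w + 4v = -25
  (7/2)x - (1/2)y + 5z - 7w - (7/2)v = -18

no solution

Row-reduce:
R1 ← R1 / (-1).
R2 ← R2 + 1·R1.
R3 ← R3 − 5·R1.
R4 ← R4 − 3·R1.
R5 ← R5 − 7/2·R1.
Swap R2 and R3.
R2 ← R2 / (-1).
R4 ← R4 + 1·R2.
R5 ← R5 + 1/2·R2.
R3 ← R3 / (8).
R1 ← R1 − 3·R3.
R2 ← R2 − 11·R3.
R4 ← R4 − 5·R3.
R4 ← R4 / (-17/2).
R1 ← R1 + 9/2·R4.
R2 ← R2 + 45/2·R4.
R3 ← R3 + 1/2·R4.
Row 5 reduces to 0 = 2, a contradiction. The system is inconsistent.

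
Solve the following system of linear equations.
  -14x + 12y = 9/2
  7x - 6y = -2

no solution

Row-reduce:
R1 ← R1 / (-14).
R2 ← R2 − 7·R1.
Row 2 reduces to 0 = 1/4, a contradiction. The system is inconsistent.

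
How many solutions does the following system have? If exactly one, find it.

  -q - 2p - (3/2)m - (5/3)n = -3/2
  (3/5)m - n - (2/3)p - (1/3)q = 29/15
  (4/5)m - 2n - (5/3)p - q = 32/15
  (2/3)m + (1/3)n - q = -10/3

m = 1, n = -3, p = 1, q = 3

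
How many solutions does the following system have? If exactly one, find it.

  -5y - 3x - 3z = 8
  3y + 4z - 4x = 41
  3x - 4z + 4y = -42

Row-reduce the augmented matrix:
R1 ← R1 / (-3).
R2 ← R2 + 4·R1.
R3 ← R3 − 3·R1.
R2 ← R2 / (29/3).
R1 ← R1 − 5/3·R2.
R3 ← R3 + 1·R2.
R3 ← R3 / (-179/29).
R1 ← R1 + 11/29·R3.
R2 ← R2 − 24/29·R3.
Reading off the reduced rows gives x = -6, y = -1, z = 5.

x = -6, y = -1, z = 5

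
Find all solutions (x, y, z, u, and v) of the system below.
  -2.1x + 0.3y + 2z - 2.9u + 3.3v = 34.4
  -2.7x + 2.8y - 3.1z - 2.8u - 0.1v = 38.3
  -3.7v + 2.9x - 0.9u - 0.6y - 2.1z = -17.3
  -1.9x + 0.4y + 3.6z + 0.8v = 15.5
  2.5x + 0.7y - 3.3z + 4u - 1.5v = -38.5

x = -5, y = 4, z = 1, u = -6, v = 1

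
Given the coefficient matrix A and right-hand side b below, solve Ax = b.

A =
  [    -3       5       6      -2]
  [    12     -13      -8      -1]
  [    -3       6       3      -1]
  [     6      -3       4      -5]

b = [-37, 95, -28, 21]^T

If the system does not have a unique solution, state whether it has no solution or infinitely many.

Row-reduce:
R1 ← R1 / (-3).
R2 ← R2 − 12·R1.
R3 ← R3 + 3·R1.
R4 ← R4 − 6·R1.
R2 ← R2 / (7).
R1 ← R1 + 5/3·R2.
R3 ← R3 − 1·R2.
R4 ← R4 − 7·R2.
R3 ← R3 / (-37/7).
R1 ← R1 − 38/21·R3.
R2 ← R2 − 16/7·R3.
Rank is 3 with 4 unknowns, leaving x_4 free.

infinitely many solutions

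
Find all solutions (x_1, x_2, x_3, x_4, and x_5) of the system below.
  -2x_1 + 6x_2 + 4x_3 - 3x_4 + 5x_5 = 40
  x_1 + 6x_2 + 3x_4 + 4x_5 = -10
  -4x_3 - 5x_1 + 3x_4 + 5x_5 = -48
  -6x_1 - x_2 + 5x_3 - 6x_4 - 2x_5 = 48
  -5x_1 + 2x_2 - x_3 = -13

Row-reduce the augmented matrix:
R1 ← R1 / (-2).
R2 ← R2 − 1·R1.
R3 ← R3 + 5·R1.
R4 ← R4 + 6·R1.
R5 ← R5 + 5·R1.
R2 ← R2 / (9).
R1 ← R1 + 3·R2.
R3 ← R3 + 15·R2.
R4 ← R4 + 19·R2.
R5 ← R5 + 13·R2.
R3 ← R3 / (-32/3).
R1 ← R1 + 4/3·R3.
R2 ← R2 − 2/9·R3.
R4 ← R4 + 25/9·R3.
R5 ← R5 + 73/9·R3.
R4 ← R4 / (89/32).
R1 ← R1 − 3/8·R4.
R2 ← R2 − 7/16·R4.
R3 ← R3 + 39/32·R4.
R5 ← R5 + 7/32·R4.
R5 ← R5 / (-1063/178).
R1 ← R1 + 17/89·R5.
R2 ← R2 − 257/178·R5.
R3 ← R3 + 379/178·R5.
R4 ← R4 + 398/267·R5.
Reading off the reduced rows gives x_1 = 2, x_2 = 1, x_3 = 5, x_4 = -6, x_5 = 0.

x_1 = 2, x_2 = 1, x_3 = 5, x_4 = -6, x_5 = 0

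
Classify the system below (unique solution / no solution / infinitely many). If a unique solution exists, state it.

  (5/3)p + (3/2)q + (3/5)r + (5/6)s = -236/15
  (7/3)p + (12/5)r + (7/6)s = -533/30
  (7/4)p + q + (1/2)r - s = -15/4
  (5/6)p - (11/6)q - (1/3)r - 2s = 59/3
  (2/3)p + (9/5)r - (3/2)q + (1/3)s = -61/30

Row-reduce the augmented matrix:
R1 ← R1 / (5/3).
R2 ← R2 − 7/3·R1.
R3 ← R3 − 7/4·R1.
R4 ← R4 − 5/6·R1.
R5 ← R5 − 2/3·R1.
R2 ← R2 / (-21/10).
R1 ← R1 − 9/10·R2.
R3 ← R3 + 23/40·R2.
R4 ← R4 + 31/12·R2.
R5 ← R5 + 21/10·R2.
R3 ← R3 / (-39/70).
R1 ← R1 − 36/35·R3.
R2 ← R2 + 26/35·R3.
R4 ← R4 + 268/105·R3.
R4 ← R4 / (321/52).
R1 ← R1 + 77/26·R4.
R2 ← R2 − 5/2·R4.
R3 ← R3 − 175/52·R4.
R5 reduces to 0 = 0, so the extra equation is consistent.
Reading off the reduced rows gives p = -1, q = -5, r = -4, s = -5.

p = -1, q = -5, r = -4, s = -5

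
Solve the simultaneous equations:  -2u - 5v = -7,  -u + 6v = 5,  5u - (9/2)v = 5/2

no solution

Row-reduce:
R1 ← R1 / (-2).
R2 ← R2 + 1·R1.
R3 ← R3 − 5·R1.
R2 ← R2 / (17/2).
R1 ← R1 − 5/2·R2.
R3 ← R3 + 17·R2.
Row 3 reduces to 0 = 2, a contradiction. The system is inconsistent.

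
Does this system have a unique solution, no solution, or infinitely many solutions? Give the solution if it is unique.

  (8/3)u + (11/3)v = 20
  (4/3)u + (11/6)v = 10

Row-reduce:
R1 ← R1 / (8/3).
R2 ← R2 − 4/3·R1.
Rank is 1 with 2 unknowns, leaving v free.

infinitely many solutions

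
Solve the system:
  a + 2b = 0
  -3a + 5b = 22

From equation 1: a = 0 − 2·b.
Substitute into equation 2 and solve: b = 2.
Then a = -4.

a = -4, b = 2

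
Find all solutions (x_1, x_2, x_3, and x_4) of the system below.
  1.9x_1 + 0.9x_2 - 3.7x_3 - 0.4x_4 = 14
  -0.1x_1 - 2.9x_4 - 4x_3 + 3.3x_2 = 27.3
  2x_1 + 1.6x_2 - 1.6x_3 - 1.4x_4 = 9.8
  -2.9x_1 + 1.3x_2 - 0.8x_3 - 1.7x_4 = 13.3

Row-reduce the augmented matrix:
R1 ← R1 / (19/10).
R2 ← R2 + 1/10·R1.
R3 ← R3 − 2·R1.
R4 ← R4 + 29/10·R1.
R2 ← R2 / (318/95).
R1 ← R1 − 9/19·R2.
R3 ← R3 − 62/95·R2.
R4 ← R4 − 254/95·R2.
R3 ← R3 / (4949/1590).
R1 ← R1 + 287/212·R3.
R2 ← R2 + 797/636·R3.
R4 ← R4 + 2462/795·R3.
R4 ← R4 / (-272/707).
R1 ← R1 − 5/202·R4.
R2 ← R2 + 1467/1414·R4.
R3 ← R3 + 93/707·R4.
Reading off the reduced rows gives x_1 = -1, x_2 = -1, x_3 = -4, x_4 = -5.

x_1 = -1, x_2 = -1, x_3 = -4, x_4 = -5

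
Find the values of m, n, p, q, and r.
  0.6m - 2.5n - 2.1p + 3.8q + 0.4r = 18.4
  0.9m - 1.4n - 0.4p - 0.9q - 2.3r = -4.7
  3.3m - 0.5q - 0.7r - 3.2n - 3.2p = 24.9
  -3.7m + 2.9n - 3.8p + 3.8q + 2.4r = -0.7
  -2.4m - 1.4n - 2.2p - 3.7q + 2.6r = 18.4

Row-reduce the augmented matrix:
R1 ← R1 / (3/5).
R2 ← R2 − 9/10·R1.
R3 ← R3 − 33/10·R1.
R4 ← R4 + 37/10·R1.
R5 ← R5 + 12/5·R1.
R2 ← R2 / (47/20).
R1 ← R1 + 25/6·R2.
R3 ← R3 − 211/20·R2.
R4 ← R4 + 751/60·R2.
R5 ← R5 + 57/5·R2.
R3 ← R3 / (-939/235).
R1 ← R1 − 194/141·R3.
R2 ← R2 − 55/47·R3.
R4 ← R4 + 593/282·R3.
R5 ← R5 − 644/235·R3.
R4 ← R4 / (-345109/28170).
R1 ← R1 + 7141/2817·R4.
R2 ← R2 + 374/939·R4.
R3 ← R3 + 1934/939·R4.
R5 ← R5 + 27931/1878·R4.
R5 ← R5 / (56530841/3451090).
R1 ← R1 − 793840/345109·R5.
R2 ← R2 − 775318/345109·R5.
R3 ← R3 − 48816/345109·R5.
R4 ← R4 − 448039/345109·R5.
Reading off the reduced rows gives m = 3, n = -4, p = -2, q = 0, r = 6.

m = 3, n = -4, p = -2, q = 0, r = 6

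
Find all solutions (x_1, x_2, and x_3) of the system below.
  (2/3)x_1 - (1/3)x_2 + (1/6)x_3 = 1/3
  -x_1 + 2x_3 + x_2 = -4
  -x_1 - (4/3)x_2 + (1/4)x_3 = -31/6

Row-reduce the augmented matrix:
R1 ← R1 / (2/3).
R2 ← R2 + 1·R1.
R3 ← R3 + 1·R1.
R2 ← R2 / (1/2).
R1 ← R1 + 1/2·R2.
R3 ← R3 + 11/6·R2.
R3 ← R3 / (35/4).
R1 ← R1 − 5/2·R3.
R2 ← R2 − 9/2·R3.
Reading off the reduced rows gives x_1 = 2, x_2 = 2, x_3 = -2.

x_1 = 2, x_2 = 2, x_3 = -2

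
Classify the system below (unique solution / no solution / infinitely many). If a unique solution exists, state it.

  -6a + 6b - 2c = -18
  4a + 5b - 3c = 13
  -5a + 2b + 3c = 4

Row-reduce the augmented matrix:
R1 ← R1 / (-6).
R2 ← R2 − 4·R1.
R3 ← R3 + 5·R1.
R2 ← R2 / (9).
R1 ← R1 + 1·R2.
R3 ← R3 + 3·R2.
R3 ← R3 / (29/9).
R1 ← R1 + 4/27·R3.
R2 ← R2 + 13/27·R3.
Reading off the reduced rows gives a = 4, b = 3, c = 6.

a = 4, b = 3, c = 6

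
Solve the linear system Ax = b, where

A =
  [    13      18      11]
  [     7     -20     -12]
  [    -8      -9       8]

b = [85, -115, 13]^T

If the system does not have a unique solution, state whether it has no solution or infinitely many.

x_1 = -1, x_2 = 3, x_3 = 4

Row-reduce the augmented matrix:
R1 ← R1 / (13).
R2 ← R2 − 7·R1.
R3 ← R3 + 8·R1.
R2 ← R2 / (-386/13).
R1 ← R1 − 18/13·R2.
R3 ← R3 − 27/13·R2.
R3 ← R3 / (5217/386).
R1 ← R1 − 2/193·R3.
R2 ← R2 − 233/386·R3.
Reading off the reduced rows gives x_1 = -1, x_2 = 3, x_3 = 4.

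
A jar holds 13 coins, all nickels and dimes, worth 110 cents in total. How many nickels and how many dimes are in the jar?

Let n = nickels, d = dimes.
  n + d = 13
  5n + 10d = 110
From equation 1: n = 13 − d.
Substitute into equation 2 and solve: d = 9.
Then n = 4.

nickels: 4, dimes: 9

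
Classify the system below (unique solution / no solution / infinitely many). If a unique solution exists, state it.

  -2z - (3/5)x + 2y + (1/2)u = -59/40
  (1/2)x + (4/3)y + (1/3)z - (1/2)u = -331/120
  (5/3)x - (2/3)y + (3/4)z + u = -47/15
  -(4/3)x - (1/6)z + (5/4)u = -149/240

x = -1, y = -2, z = -7/5, u = -7/4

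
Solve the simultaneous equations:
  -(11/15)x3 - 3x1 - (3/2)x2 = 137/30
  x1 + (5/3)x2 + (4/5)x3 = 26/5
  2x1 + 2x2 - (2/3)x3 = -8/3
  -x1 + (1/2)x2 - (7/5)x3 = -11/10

Row-reduce:
R1 ← R1 / (-3).
R2 ← R2 − 1·R1.
R3 ← R3 − 2·R1.
R4 ← R4 + 1·R1.
R2 ← R2 / (7/6).
R1 ← R1 − 1/2·R2.
R3 ← R3 − 1·R2.
R4 ← R4 − 1·R2.
R3 ← R3 / (-514/315).
R1 ← R1 − 2/315·R3.
R2 ← R2 − 10/21·R3.
R4 ← R4 + 514/315·R3.
Row 4 reduces to 0 = -3, a contradiction. The system is inconsistent.

no solution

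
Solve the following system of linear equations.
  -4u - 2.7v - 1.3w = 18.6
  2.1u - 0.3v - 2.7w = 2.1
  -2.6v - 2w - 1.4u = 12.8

u = -3, v = -1, w = -3

Row-reduce the augmented matrix:
R1 ← R1 / (-4).
R2 ← R2 − 21/10·R1.
R3 ← R3 + 7/5·R1.
R2 ← R2 / (-687/400).
R1 ← R1 − 27/40·R2.
R3 ← R3 + 331/200·R2.
R3 ← R3 / (1963/1145).
R1 ← R1 + 230/229·R3.
R2 ← R2 − 451/229·R3.
Reading off the reduced rows gives u = -3, v = -1, w = -3.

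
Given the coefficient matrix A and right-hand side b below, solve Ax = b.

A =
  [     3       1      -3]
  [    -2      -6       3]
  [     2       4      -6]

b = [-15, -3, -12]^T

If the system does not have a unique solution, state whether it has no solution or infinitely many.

Row-reduce the augmented matrix:
R1 ← R1 / (3).
R2 ← R2 + 2·R1.
R3 ← R3 − 2·R1.
R2 ← R2 / (-16/3).
R1 ← R1 − 1/3·R2.
R3 ← R3 − 10/3·R2.
R3 ← R3 / (-27/8).
R1 ← R1 + 15/16·R3.
R2 ← R2 + 3/16·R3.
Reading off the reduced rows gives x_1 = -3, x_2 = 3, x_3 = 3.

x_1 = -3, x_2 = 3, x_3 = 3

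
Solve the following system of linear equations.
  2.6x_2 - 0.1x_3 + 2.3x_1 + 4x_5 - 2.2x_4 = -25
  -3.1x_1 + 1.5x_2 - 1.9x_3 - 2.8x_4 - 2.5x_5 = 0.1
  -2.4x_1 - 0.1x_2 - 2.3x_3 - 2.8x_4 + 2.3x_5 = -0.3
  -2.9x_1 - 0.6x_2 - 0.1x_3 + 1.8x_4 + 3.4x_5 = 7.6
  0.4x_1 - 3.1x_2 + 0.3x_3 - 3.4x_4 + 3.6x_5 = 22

x_1 = -4, x_2 = -6, x_3 = 6, x_4 = -2, x_5 = -1

Row-reduce the augmented matrix:
R1 ← R1 / (23/10).
R2 ← R2 + 31/10·R1.
R3 ← R3 + 12/5·R1.
R4 ← R4 + 29/10·R1.
R5 ← R5 − 2/5·R1.
R2 ← R2 / (1151/230).
R1 ← R1 − 26/23·R2.
R3 ← R3 − 601/230·R2.
R4 ← R4 − 308/115·R2.
R5 ← R5 + 817/230·R2.
R3 ← R3 / (-3089/2302).
R1 ← R1 − 479/1151·R3.
R2 ← R2 + 468/1151·R3.
R4 ← R4 − 4966/5755·R3.
R5 ← R5 + 12971/11510·R3.
R4 ← R4 / (59508/77225).
R1 ← R1 + 4648/15445·R4.
R2 ← R2 + 8034/15445·R4.
R3 ← R3 − 24002/15445·R4.
R5 ← R5 + 413799/77225·R4.
R5 ← R5 / (2345233/33060).
R1 ← R1 − 32558/4959·R5.
R2 ← R2 − 19451/3306·R5.
R3 ← R3 + 238475/9918·R5.
R4 ← R4 − 259691/19836·R5.
Reading off the reduced rows gives x_1 = -4, x_2 = -6, x_3 = 6, x_4 = -2, x_5 = -1.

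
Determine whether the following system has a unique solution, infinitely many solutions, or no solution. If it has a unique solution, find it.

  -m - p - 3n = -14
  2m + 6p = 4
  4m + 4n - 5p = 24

m = 2, n = 4, p = 0

Row-reduce the augmented matrix:
R1 ← R1 / (-1).
R2 ← R2 − 2·R1.
R3 ← R3 − 4·R1.
R2 ← R2 / (-6).
R1 ← R1 − 3·R2.
R3 ← R3 + 8·R2.
R3 ← R3 / (-43/3).
R1 ← R1 − 3·R3.
R2 ← R2 + 2/3·R3.
Reading off the reduced rows gives m = 2, n = 4, p = 0.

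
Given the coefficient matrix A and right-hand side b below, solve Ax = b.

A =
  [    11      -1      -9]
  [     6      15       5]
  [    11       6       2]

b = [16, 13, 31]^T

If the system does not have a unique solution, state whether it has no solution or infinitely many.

Row-reduce the augmented matrix:
R1 ← R1 / (11).
R2 ← R2 − 6·R1.
R3 ← R3 − 11·R1.
R2 ← R2 / (171/11).
R1 ← R1 + 1/11·R2.
R3 ← R3 − 7·R2.
R3 ← R3 / (1118/171).
R1 ← R1 + 130/171·R3.
R2 ← R2 − 109/171·R3.
Reading off the reduced rows gives x_1 = 3, x_2 = -1, x_3 = 2.

x_1 = 3, x_2 = -1, x_3 = 2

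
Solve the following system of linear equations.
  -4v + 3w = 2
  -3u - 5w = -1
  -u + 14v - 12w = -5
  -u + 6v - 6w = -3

no solution

Row-reduce:
Swap R1 and R2.
R1 ← R1 / (-3).
R3 ← R3 + 1·R1.
R4 ← R4 + 1·R1.
R2 ← R2 / (-4).
R3 ← R3 − 14·R2.
R4 ← R4 − 6·R2.
R3 ← R3 / (1/6).
R1 ← R1 − 5/3·R3.
R2 ← R2 + 3/4·R3.
R4 ← R4 − 1/6·R3.
Row 4 reduces to 0 = -2, a contradiction. The system is inconsistent.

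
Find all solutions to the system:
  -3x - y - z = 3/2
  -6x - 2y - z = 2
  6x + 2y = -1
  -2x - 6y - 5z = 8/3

x = -1/3, y = 1/2, z = -1

Row-reduce the augmented matrix:
R1 ← R1 / (-3).
R2 ← R2 + 6·R1.
R3 ← R3 − 6·R1.
R4 ← R4 + 2·R1.
Swap R2 and R4.
R2 ← R2 / (-16/3).
R1 ← R1 − 1/3·R2.
R3 ← R3 / (-2).
R1 ← R1 − 1/16·R3.
R2 ← R2 − 13/16·R3.
R4 ← R4 − 1·R3.
R4 reduces to 0 = 0, so the extra equation is consistent.
Reading off the reduced rows gives x = -1/3, y = 1/2, z = -1.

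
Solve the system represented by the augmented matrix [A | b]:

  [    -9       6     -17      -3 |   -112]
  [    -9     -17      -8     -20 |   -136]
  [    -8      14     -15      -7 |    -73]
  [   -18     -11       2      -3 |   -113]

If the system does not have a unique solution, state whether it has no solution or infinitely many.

x_1 = 5, x_2 = 3, x_3 = 5, x_4 = 0

Row-reduce the augmented matrix:
R1 ← R1 / (-9).
R2 ← R2 + 9·R1.
R3 ← R3 + 8·R1.
R4 ← R4 + 18·R1.
R2 ← R2 / (-23).
R1 ← R1 + 2/3·R2.
R3 ← R3 − 26/3·R2.
R4 ← R4 + 23·R2.
R3 ← R3 / (725/207).
R1 ← R1 − 337/207·R3.
R2 ← R2 + 9/23·R3.
R4 ← R4 − 27·R3.
R4 ← R4 / (74521/725).
R1 ← R1 − 4218/725·R4.
R2 ← R2 + 334/725·R4.
R3 ← R3 + 2223/725·R4.
Reading off the reduced rows gives x_1 = 5, x_2 = 3, x_3 = 5, x_4 = 0.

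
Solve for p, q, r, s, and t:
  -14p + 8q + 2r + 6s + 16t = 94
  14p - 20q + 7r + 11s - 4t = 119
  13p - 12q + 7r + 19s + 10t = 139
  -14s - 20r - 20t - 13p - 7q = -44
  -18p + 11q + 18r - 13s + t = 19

Row-reduce the augmented matrix:
R1 ← R1 / (-14).
R2 ← R2 − 14·R1.
R3 ← R3 − 13·R1.
R4 ← R4 + 13·R1.
R5 ← R5 + 18·R1.
R2 ← R2 / (-12).
R1 ← R1 + 4/7·R2.
R3 ← R3 + 32/7·R2.
R4 ← R4 + 101/7·R2.
R5 ← R5 − 5/7·R2.
R3 ← R3 / (38/7).
R1 ← R1 + 4/7·R3.
R2 ← R2 + 3/4·R3.
R4 ← R4 + 915/28·R3.
R5 ← R5 − 447/28·R3.
R4 ← R4 / (827/12).
R1 ← R1 − 2/3·R4.
R2 ← R2 − 13/12·R4.
R3 ← R3 − 10/3·R4.
R5 ← R5 + 875/12·R4.
R5 ← R5 / (-22896/15713).
R1 ← R1 + 4454/15713·R5.
R2 ← R2 − 544/827·R5.
R3 ← R3 − 3367/15713·R5.
R4 ← R4 − 16605/15713·R5.
Reading off the reduced rows gives p = -6, q = -6, r = 3, s = 6, t = 1.

p = -6, q = -6, r = 3, s = 6, t = 1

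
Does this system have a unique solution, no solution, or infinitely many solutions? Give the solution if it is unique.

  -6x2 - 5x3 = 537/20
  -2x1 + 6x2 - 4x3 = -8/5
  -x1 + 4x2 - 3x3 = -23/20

x1 = -5/2, x2 = -13/5, x3 = -9/4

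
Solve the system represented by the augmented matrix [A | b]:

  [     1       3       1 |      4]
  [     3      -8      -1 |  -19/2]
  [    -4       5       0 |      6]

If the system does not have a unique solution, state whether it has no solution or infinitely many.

Row-reduce:
R2 ← R2 − 3·R1.
R3 ← R3 + 4·R1.
R2 ← R2 / (-17).
R1 ← R1 − 3·R2.
R3 ← R3 − 17·R2.
Row 3 reduces to 0 = 1/2, a contradiction. The system is inconsistent.

no solution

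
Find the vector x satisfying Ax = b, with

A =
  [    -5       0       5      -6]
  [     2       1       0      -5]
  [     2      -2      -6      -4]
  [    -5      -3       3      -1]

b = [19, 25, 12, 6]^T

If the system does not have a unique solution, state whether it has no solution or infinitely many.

x_1 = 5, x_2 = -5, x_3 = 4, x_4 = -4

Row-reduce the augmented matrix:
R1 ← R1 / (-5).
R2 ← R2 − 2·R1.
R3 ← R3 − 2·R1.
R4 ← R4 + 5·R1.
R3 ← R3 + 2·R2.
R4 ← R4 + 3·R2.
Swap R3 and R4.
R3 ← R3 / (4).
R1 ← R1 + 1·R3.
R2 ← R2 − 2·R3.
R4 ← R4 / (-106/5).
R1 ← R1 + 31/10·R4.
R2 ← R2 − 6/5·R4.
R3 ← R3 + 43/10·R4.
Reading off the reduced rows gives x_1 = 5, x_2 = -5, x_3 = 4, x_4 = -4.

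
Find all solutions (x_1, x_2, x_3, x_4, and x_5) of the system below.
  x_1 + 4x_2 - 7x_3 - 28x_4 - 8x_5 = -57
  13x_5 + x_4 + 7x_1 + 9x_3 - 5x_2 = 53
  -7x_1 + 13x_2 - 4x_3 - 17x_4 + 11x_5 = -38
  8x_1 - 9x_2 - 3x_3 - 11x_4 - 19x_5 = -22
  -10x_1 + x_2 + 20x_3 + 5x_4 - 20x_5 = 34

no solution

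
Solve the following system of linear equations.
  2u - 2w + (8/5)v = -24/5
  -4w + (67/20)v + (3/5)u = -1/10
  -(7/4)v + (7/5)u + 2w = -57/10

Row-reduce:
R1 ← R1 / (2).
R2 ← R2 − 3/5·R1.
R3 ← R3 − 7/5·R1.
R2 ← R2 / (287/100).
R1 ← R1 − 4/5·R2.
R3 ← R3 + 287/100·R2.
Row 3 reduces to 0 = -1, a contradiction. The system is inconsistent.

no solution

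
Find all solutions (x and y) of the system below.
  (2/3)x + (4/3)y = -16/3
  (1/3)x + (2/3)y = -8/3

infinitely many solutions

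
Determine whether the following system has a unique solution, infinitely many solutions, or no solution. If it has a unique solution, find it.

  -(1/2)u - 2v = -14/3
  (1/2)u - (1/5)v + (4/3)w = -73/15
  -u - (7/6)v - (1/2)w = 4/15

Row-reduce the augmented matrix:
R1 ← R1 / (-1/2).
R2 ← R2 − 1/2·R1.
R3 ← R3 + 1·R1.
R2 ← R2 / (-11/5).
R1 ← R1 − 4·R2.
R3 ← R3 − 17/6·R2.
R3 ← R3 / (241/198).
R1 ← R1 − 80/33·R3.
R2 ← R2 + 20/33·R3.
Reading off the reduced rows gives u = -8/3, v = 3, w = -11/5.

u = -8/3, v = 3, w = -11/5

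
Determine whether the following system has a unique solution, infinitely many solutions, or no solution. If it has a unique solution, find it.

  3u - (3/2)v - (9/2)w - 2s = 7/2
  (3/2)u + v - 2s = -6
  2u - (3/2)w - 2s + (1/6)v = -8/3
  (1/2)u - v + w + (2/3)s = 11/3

no solution

Row-reduce:
R1 ← R1 / (3).
R2 ← R2 − 3/2·R1.
R3 ← R3 − 2·R1.
R4 ← R4 − 1/2·R1.
R2 ← R2 / (7/4).
R1 ← R1 + 1/2·R2.
R3 ← R3 − 7/6·R2.
R4 ← R4 + 3/4·R2.
Swap R3 and R4.
R3 ← R3 / (19/7).
R1 ← R1 + 6/7·R3.
R2 ← R2 − 9/7·R3.
Row 4 reduces to 0 = 1/6, a contradiction. The system is inconsistent.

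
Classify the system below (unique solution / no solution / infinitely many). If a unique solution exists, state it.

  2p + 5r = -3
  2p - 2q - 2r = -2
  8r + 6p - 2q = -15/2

Row-reduce:
R1 ← R1 / (2).
R2 ← R2 − 2·R1.
R3 ← R3 − 6·R1.
R2 ← R2 / (-2).
R3 ← R3 + 2·R2.
Row 3 reduces to 0 = 1/2, a contradiction. The system is inconsistent.

no solution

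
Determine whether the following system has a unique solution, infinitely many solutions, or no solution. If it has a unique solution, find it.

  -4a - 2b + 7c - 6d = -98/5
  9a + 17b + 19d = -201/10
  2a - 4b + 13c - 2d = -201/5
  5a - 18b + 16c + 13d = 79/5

Row-reduce the augmented matrix:
R1 ← R1 / (-4).
R2 ← R2 − 9·R1.
R3 ← R3 − 2·R1.
R4 ← R4 − 5·R1.
R2 ← R2 / (25/2).
R1 ← R1 − 1/2·R2.
R3 ← R3 + 5·R2.
R4 ← R4 + 41/2·R2.
R3 ← R3 / (114/5).
R1 ← R1 + 119/50·R3.
R2 ← R2 − 63/50·R3.
R4 ← R4 − 2529/50·R3.
R4 ← R4 / (3939/190).
R1 ← R1 − 563/570·R4.
R2 ← R2 − 113/190·R4.
R3 ← R3 + 7/57·R4.
Reading off the reduced rows gives a = -3, b = -5/2, c = -3, d = 13/5.

a = -3, b = -5/2, c = -3, d = 13/5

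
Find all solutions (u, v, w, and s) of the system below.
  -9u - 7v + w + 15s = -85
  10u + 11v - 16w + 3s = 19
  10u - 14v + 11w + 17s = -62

infinitely many solutions

Row-reduce:
R1 ← R1 / (-9).
R2 ← R2 − 10·R1.
R3 ← R3 − 10·R1.
R2 ← R2 / (29/9).
R1 ← R1 − 7/9·R2.
R3 ← R3 + 196/9·R2.
R3 ← R3 / (-2567/29).
R1 ← R1 − 101/29·R3.
R2 ← R2 + 134/29·R3.
Rank is 3 with 4 unknowns, leaving s free.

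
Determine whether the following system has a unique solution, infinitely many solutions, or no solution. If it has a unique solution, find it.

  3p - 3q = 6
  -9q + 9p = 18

Row-reduce:
R1 ← R1 / (3).
R2 ← R2 − 9·R1.
Rank is 1 with 2 unknowns, leaving q free.

infinitely many solutions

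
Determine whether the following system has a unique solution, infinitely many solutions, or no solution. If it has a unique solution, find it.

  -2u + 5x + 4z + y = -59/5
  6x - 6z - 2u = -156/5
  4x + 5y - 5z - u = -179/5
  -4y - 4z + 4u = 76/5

Row-reduce the augmented matrix:
R1 ← R1 / (5).
R2 ← R2 − 6·R1.
R3 ← R3 − 4·R1.
R2 ← R2 / (-6/5).
R1 ← R1 − 1/5·R2.
R3 ← R3 − 21/5·R2.
R4 ← R4 + 4·R2.
R3 ← R3 / (-46).
R1 ← R1 + 1·R3.
R2 ← R2 − 9·R3.
R4 ← R4 − 32·R3.
R4 ← R4 / (280/69).
R1 ← R1 + 26/69·R4.
R2 ← R2 − 4/69·R4.
R3 ← R3 + 1/23·R4.
Reading off the reduced rows gives x = -11/5, y = -14/5, z = 2, u = 3.

x = -11/5, y = -14/5, z = 2, u = 3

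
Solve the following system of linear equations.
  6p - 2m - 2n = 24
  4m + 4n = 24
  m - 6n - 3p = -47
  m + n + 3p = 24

m = 1, n = 5, p = 6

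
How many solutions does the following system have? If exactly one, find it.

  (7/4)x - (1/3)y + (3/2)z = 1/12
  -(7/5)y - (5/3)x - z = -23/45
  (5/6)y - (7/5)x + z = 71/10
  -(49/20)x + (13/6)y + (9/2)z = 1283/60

x = -7/3, y = 1, z = 3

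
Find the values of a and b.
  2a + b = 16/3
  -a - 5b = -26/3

Row-reduce the augmented matrix:
R1 ← R1 / (2).
R2 ← R2 + 1·R1.
R2 ← R2 / (-9/2).
R1 ← R1 − 1/2·R2.
Reading off the reduced rows gives a = 2, b = 4/3.

a = 2, b = 4/3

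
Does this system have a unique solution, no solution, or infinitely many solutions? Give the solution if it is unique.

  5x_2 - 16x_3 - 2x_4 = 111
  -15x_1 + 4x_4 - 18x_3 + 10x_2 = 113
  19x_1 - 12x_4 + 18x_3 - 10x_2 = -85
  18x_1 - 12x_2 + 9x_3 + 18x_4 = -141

Row-reduce the augmented matrix:
Swap R1 and R2.
R1 ← R1 / (-15).
R3 ← R3 − 19·R1.
R4 ← R4 − 18·R1.
R2 ← R2 / (5).
R1 ← R1 + 2/3·R2.
R3 ← R3 − 8/3·R2.
R3 ← R3 / (56/15).
R1 ← R1 + 14/15·R3.
R2 ← R2 + 16/5·R3.
R4 ← R4 + 63/5·R3.
R4 ← R4 / (3).
R1 ← R1 + 2·R4.
R2 ← R2 + 38/7·R4.
R3 ← R3 + 11/7·R4.
Reading off the reduced rows gives x_1 = 1, x_2 = 5, x_3 = -5, x_4 = -3.

x_1 = 1, x_2 = 5, x_3 = -5, x_4 = -3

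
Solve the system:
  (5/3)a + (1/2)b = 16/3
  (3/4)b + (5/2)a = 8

Row-reduce:
R1 ← R1 / (5/3).
R2 ← R2 − 5/2·R1.
Rank is 1 with 2 unknowns, leaving b free.

infinitely many solutions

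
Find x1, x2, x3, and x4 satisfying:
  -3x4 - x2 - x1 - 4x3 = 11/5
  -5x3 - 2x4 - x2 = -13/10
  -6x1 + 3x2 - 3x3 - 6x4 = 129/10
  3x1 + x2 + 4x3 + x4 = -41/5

x1 = -3, x2 = -6/5, x3 = 1/2, x4 = 0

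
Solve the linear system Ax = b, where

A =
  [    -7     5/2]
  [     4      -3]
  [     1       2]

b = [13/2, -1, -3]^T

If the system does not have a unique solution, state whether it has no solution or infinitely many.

no solution

Row-reduce:
R1 ← R1 / (-7).
R2 ← R2 − 4·R1.
R3 ← R3 − 1·R1.
R2 ← R2 / (-11/7).
R1 ← R1 + 5/14·R2.
R3 ← R3 − 33/14·R2.
Row 3 reduces to 0 = 2, a contradiction. The system is inconsistent.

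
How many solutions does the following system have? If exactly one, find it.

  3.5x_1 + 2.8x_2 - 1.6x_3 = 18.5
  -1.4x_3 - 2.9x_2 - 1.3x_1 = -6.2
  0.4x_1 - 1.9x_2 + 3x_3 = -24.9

Row-reduce the augmented matrix:
R1 ← R1 / (7/2).
R2 ← R2 + 13/10·R1.
R3 ← R3 − 2/5·R1.
R2 ← R2 / (-93/50).
R1 ← R1 − 4/5·R2.
R3 ← R3 + 111/50·R2.
R3 ← R3 / (6036/1085).
R1 ← R1 + 856/651·R3.
R2 ← R2 − 698/651·R3.
Reading off the reduced rows gives x_1 = -1, x_2 = 5, x_3 = -5.

x_1 = -1, x_2 = 5, x_3 = -5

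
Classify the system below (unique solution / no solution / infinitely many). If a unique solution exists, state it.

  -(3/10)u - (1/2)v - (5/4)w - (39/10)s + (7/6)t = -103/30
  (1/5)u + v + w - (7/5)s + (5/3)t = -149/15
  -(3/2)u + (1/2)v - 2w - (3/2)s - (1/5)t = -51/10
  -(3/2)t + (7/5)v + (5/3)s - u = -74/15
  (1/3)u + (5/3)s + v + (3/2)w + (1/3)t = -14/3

no solution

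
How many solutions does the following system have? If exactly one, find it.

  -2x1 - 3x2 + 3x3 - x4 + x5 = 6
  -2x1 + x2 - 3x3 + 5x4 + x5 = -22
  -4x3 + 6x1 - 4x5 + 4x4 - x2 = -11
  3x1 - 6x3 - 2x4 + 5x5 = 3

Row-reduce:
R1 ← R1 / (-2).
R2 ← R2 + 2·R1.
R3 ← R3 − 6·R1.
R4 ← R4 − 3·R1.
R2 ← R2 / (4).
R1 ← R1 − 3/2·R2.
R3 ← R3 + 10·R2.
R4 ← R4 + 9/2·R2.
R3 ← R3 / (-10).
R1 ← R1 − 3/4·R3.
R2 ← R2 + 3/2·R3.
R4 ← R4 + 33/4·R3.
R4 ← R4 / (-199/20).
R1 ← R1 + 11/20·R4.
R2 ← R2 + 9/10·R4.
R3 ← R3 + 8/5·R4.
Rank is 4 with 5 unknowns, leaving x5 free.

infinitely many solutions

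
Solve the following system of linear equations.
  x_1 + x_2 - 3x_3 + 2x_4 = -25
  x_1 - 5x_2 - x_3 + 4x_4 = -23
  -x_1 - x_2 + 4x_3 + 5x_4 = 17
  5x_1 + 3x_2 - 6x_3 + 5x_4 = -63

Row-reduce the augmented matrix:
R2 ← R2 − 1·R1.
R3 ← R3 + 1·R1.
R4 ← R4 − 5·R1.
R2 ← R2 / (-6).
R1 ← R1 − 1·R2.
R4 ← R4 + 2·R2.
R1 ← R1 + 8/3·R3.
R2 ← R2 + 1/3·R3.
R4 ← R4 − 25/3·R3.
R4 ← R4 / (-64).
R1 ← R1 − 21·R4.
R2 ← R2 − 2·R4.
R3 ← R3 − 7·R4.
Reading off the reduced rows gives x_1 = -4, x_2 = 1, x_3 = 6, x_4 = -2.

x_1 = -4, x_2 = 1, x_3 = 6, x_4 = -2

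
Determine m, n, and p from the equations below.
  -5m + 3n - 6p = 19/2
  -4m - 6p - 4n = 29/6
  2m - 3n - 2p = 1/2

m = 0, n = 2/3, p = -5/4

Row-reduce the augmented matrix:
R1 ← R1 / (-5).
R2 ← R2 + 4·R1.
R3 ← R3 − 2·R1.
R2 ← R2 / (-32/5).
R1 ← R1 + 3/5·R2.
R3 ← R3 + 9/5·R2.
R3 ← R3 / (-65/16).
R1 ← R1 − 21/16·R3.
R2 ← R2 − 3/16·R3.
Reading off the reduced rows gives m = 0, n = 2/3, p = -5/4.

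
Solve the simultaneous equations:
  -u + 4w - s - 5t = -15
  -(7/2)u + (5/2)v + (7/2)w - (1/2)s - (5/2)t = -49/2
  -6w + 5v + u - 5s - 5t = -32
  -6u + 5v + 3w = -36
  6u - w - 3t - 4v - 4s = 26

Row-reduce:
R1 ← R1 / (-1).
R2 ← R2 + 7/2·R1.
R3 ← R3 − 1·R1.
R4 ← R4 + 6·R1.
R5 ← R5 − 6·R1.
R2 ← R2 / (5/2).
R3 ← R3 − 5·R2.
R4 ← R4 − 5·R2.
R5 ← R5 + 4·R2.
R3 ← R3 / (19).
R1 ← R1 + 4·R3.
R2 ← R2 + 21/5·R3.
R5 ← R5 − 31/5·R3.
Swap R4 and R5.
R4 ← R4 / (-122/95).
R1 ← R1 + 29/19·R4.
R2 ← R2 + 138/95·R4.
R3 ← R3 + 12/19·R4.
Row 5 reduces to 0 = -2, a contradiction. The system is inconsistent.

no solution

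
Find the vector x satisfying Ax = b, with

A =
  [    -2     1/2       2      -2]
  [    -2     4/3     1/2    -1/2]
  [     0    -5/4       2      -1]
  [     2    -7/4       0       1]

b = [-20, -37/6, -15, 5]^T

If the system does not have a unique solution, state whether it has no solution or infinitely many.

Row-reduce:
R1 ← R1 / (-2).
R2 ← R2 + 2·R1.
R4 ← R4 − 2·R1.
R2 ← R2 / (5/6).
R1 ← R1 + 1/4·R2.
R3 ← R3 + 5/4·R2.
R4 ← R4 + 5/4·R2.
R3 ← R3 / (-1/4).
R1 ← R1 + 29/20·R3.
R2 ← R2 + 9/5·R3.
R4 ← R4 + 1/4·R3.
Rank is 3 with 4 unknowns, leaving x_4 free.

infinitely many solutions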